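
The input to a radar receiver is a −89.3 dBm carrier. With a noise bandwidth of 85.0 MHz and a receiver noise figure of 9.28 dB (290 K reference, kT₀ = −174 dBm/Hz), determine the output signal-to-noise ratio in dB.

Noise floor: N = −174 + 10 log₁₀(B) + NF
10 log₁₀(8.50×10⁷) = 79.29 dB
N = −174 + 79.29 + 9.28 = −85.43 dBm
SNR = P_sig − N = −89.3 − (−85.43) = −3.87 dB → −3.9 dB

−3.9 dB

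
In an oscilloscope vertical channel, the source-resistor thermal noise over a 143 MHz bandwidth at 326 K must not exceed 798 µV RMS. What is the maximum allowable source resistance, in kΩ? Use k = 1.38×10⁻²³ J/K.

247 kΩ

Johnson–Nyquist: V_n = √(4kTRB) ⇒ R = V_n² / (4kTB)
4kTB = 4 × 1.38×10⁻²³ × 326 × 1.43×10⁸ = 2.57×10⁻¹²
R = (7.98×10⁻⁴)² / 2.57×10⁻¹² = 2.47×10⁵ Ω = 247 kΩ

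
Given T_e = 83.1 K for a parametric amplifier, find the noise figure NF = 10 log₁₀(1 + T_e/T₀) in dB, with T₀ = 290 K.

1.09 dB

F = 1 + T_e/T₀ = 1 + 83.1/290 = 1.28655
NF = 10 log₁₀(1.28655) = 1.09 dB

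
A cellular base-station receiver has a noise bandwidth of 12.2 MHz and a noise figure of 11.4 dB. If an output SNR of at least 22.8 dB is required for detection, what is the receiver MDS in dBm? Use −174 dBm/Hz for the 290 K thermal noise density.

−68.9 dBm

Sensitivity = −174 + 10 log₁₀(B) + NF + SNR_min
= −174 + 70.86 + 11.4 + 22.8
= −68.94 dBm → −68.9 dBm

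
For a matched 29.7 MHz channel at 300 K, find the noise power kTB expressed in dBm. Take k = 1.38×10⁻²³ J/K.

P_n = kTB = 1.38×10⁻²³ × 300 × 2.97×10⁷ = 1.23×10⁻¹³ W
In dBm: 10 log₁₀(1.23×10⁻¹³ / 10⁻³) = −99.1 dBm

−99.1 dBm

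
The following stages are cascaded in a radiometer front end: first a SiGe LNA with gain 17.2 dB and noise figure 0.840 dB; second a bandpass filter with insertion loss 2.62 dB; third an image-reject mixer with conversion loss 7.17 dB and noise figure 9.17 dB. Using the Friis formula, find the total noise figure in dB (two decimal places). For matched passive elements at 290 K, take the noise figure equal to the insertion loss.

Convert to linear (a loss of L dB is a gain of −L dB): F_i = 10^(NF_i/10), G_i = 10^(G_i,dB/10)
  Stage 1: F_1 = 10^(0.840/10) = 1.213, G_1 = 10^(17.2/10) = 52.48
  Stage 2: F_2 = 10^(2.62/10) = 1.828, G_2 = 10^(−2.62/10) = 0.5470
  Stage 3: F_3 = 10^(9.17/10) = 8.260, G_3 = 10^(−7.17/10) = 0.1919
Friis cascade:
  F = 1.213 + (1.828 − 1)/52.48 + (8.260 − 1)/28.71 = 1.482
NF = 10 log₁₀(1.482) = 1.71 dB

1.71 dB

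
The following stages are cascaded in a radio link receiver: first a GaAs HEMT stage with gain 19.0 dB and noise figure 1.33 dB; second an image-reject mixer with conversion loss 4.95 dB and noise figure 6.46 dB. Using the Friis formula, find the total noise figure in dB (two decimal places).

Convert to linear (a loss of L dB is a gain of −L dB): F_i = 10^(NF_i/10), G_i = 10^(G_i,dB/10)
  Stage 1: F_1 = 10^(1.33/10) = 1.358, G_1 = 10^(19.0/10) = 79.43
  Stage 2: F_2 = 10^(6.46/10) = 4.426, G_2 = 10^(−4.95/10) = 0.3199
Friis cascade:
  F = 1.358 + (4.426 − 1)/79.43 = 1.401
NF = 10 log₁₀(1.401) = 1.47 dB

1.47 dB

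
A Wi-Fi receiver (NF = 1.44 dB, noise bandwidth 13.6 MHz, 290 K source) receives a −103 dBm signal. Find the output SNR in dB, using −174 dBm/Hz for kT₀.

−1.8 dB

Noise floor: N = −174 + 10 log₁₀(B) + NF
10 log₁₀(1.36×10⁷) = 71.34 dB
N = −174 + 71.34 + 1.44 = −101.22 dBm
SNR = P_sig − N = −103 − (−101.22) = −1.78 dB → −1.8 dB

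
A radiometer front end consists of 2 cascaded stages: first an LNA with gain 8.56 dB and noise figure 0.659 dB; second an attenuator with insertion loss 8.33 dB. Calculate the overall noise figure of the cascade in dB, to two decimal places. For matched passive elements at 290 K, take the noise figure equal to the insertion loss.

Convert to linear (a loss of L dB is a gain of −L dB): F_i = 10^(NF_i/10), G_i = 10^(G_i,dB/10)
  Stage 1: F_1 = 10^(0.659/10) = 1.164, G_1 = 10^(8.56/10) = 7.178
  Stage 2: F_2 = 10^(8.33/10) = 6.808, G_2 = 10^(−8.33/10) = 0.1469
Friis cascade:
  F = 1.164 + (6.808 − 1)/7.178 = 1.973
NF = 10 log₁₀(1.973) = 2.95 dB

2.95 dB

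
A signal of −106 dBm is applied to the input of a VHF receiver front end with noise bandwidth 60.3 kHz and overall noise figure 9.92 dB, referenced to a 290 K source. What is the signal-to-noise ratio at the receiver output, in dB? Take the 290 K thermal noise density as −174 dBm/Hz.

Noise floor: N = −174 + 10 log₁₀(B) + NF
10 log₁₀(6.03×10⁴) = 47.8 dB
N = −174 + 47.8 + 9.92 = −116.28 dBm
SNR = P_sig − N = −106 − (−116.28) = 10.28 dB → 10.3 dB

10.3 dB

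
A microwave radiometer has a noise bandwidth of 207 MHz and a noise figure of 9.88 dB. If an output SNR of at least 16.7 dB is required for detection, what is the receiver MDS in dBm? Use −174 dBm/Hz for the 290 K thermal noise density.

−64.3 dBm

Sensitivity = −174 + 10 log₁₀(B) + NF + SNR_min
= −174 + 83.16 + 9.88 + 16.7
= −64.26 dBm → −64.3 dBm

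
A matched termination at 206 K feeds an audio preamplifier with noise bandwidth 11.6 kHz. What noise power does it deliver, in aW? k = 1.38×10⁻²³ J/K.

33.0 aW

P_n = kTB = 1.38×10⁻²³ × 206 × 1.16×10⁴ = 3.30×10⁻¹⁷ W = 33.0 aW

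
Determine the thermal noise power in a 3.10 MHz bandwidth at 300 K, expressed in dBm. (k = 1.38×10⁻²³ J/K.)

−108.9 dBm

P_n = kTB = 1.38×10⁻²³ × 300 × 3.10×10⁶ = 1.28×10⁻¹⁴ W
In dBm: 10 log₁₀(1.28×10⁻¹⁴ / 10⁻³) = −108.9 dBm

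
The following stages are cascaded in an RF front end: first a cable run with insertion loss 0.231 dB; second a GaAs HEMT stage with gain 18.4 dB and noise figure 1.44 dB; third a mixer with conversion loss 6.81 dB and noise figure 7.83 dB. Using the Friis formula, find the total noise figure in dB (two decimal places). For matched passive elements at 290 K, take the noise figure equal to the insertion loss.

1.89 dB

Convert to linear (a loss of L dB is a gain of −L dB): F_i = 10^(NF_i/10), G_i = 10^(G_i,dB/10)
  Stage 1: F_1 = 10^(0.231/10) = 1.055, G_1 = 10^(−0.231/10) = 0.9482
  Stage 2: F_2 = 10^(1.44/10) = 1.393, G_2 = 10^(18.4/10) = 69.18
  Stage 3: F_3 = 10^(7.83/10) = 6.067, G_3 = 10^(−6.81/10) = 0.2084
Friis cascade:
  F = 1.055 + (1.393 − 1)/0.9482 + (6.067 − 1)/65.60 = 1.547
NF = 10 log₁₀(1.547) = 1.89 dB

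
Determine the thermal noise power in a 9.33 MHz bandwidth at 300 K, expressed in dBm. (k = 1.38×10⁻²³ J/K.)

−104.1 dBm

P_n = kTB = 1.38×10⁻²³ × 300 × 9.33×10⁶ = 3.86×10⁻¹⁴ W
In dBm: 10 log₁₀(3.86×10⁻¹⁴ / 10⁻³) = −104.1 dBm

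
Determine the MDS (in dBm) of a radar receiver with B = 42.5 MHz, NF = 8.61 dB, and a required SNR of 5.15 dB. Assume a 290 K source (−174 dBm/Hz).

−84.0 dBm

Sensitivity = −174 + 10 log₁₀(B) + NF + SNR_min
= −174 + 76.28 + 8.61 + 5.15
= −83.96 dBm → −84.0 dBm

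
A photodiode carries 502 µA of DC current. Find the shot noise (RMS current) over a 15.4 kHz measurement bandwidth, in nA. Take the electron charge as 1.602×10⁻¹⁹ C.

1.57 nA

I_n = √(2qI·B)
2qI·B = 2 × 1.602×10⁻¹⁹ × 5.02×10⁻⁴ × 1.54×10⁴ = 2.48×10⁻¹⁸ A²
I_n = √(2.48×10⁻¹⁸) = 1.57×10⁻⁹ A = 1.57 nA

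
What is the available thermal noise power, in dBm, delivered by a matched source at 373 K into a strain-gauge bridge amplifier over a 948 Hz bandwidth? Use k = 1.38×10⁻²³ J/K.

−143.1 dBm

P_n = kTB = 1.38×10⁻²³ × 373 × 9.48×10² = 4.88×10⁻¹⁸ W
In dBm: 10 log₁₀(4.88×10⁻¹⁸ / 10⁻³) = −143.1 dBm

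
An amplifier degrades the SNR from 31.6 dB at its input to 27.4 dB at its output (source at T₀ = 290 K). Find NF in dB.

NF (dB) = SNR_in(dB) − SNR_out(dB) when the source is at T₀
NF = 31.6 − 27.4 = 4.2 dB

4.2 dB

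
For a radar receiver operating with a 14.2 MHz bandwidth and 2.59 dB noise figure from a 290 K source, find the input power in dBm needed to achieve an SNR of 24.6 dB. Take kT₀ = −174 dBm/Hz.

Sensitivity = −174 + 10 log₁₀(B) + NF + SNR_min
= −174 + 71.52 + 2.59 + 24.6
= −75.29 dBm → −75.3 dBm

−75.3 dBm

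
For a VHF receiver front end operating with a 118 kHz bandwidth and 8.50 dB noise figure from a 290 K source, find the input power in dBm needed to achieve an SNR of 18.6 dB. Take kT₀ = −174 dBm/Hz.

−96.2 dBm

Sensitivity = −174 + 10 log₁₀(B) + NF + SNR_min
= −174 + 50.72 + 8.50 + 18.6
= −96.18 dBm → −96.2 dBm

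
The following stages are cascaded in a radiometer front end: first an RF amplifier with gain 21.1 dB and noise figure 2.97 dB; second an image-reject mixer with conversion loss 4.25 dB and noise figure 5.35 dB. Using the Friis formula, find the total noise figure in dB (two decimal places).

3.01 dB

Convert to linear (a loss of L dB is a gain of −L dB): F_i = 10^(NF_i/10), G_i = 10^(G_i,dB/10)
  Stage 1: F_1 = 10^(2.97/10) = 1.982, G_1 = 10^(21.1/10) = 128.8
  Stage 2: F_2 = 10^(5.35/10) = 3.428, G_2 = 10^(−4.25/10) = 0.3758
Friis cascade:
  F = 1.982 + (3.428 − 1)/128.8 = 2.000
NF = 10 log₁₀(2.000) = 3.01 dB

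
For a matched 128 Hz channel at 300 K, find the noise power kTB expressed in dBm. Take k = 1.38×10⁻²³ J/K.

P_n = kTB = 1.38×10⁻²³ × 300 × 1.28×10² = 5.30×10⁻¹⁹ W
In dBm: 10 log₁₀(5.30×10⁻¹⁹ / 10⁻³) = −152.8 dBm

−152.8 dBm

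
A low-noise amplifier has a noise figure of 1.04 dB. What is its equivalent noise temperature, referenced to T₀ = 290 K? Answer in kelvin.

F = 10^(1.04/10) = 1.27057
T_e = (F − 1)·T₀ = (1.27057 − 1) × 290 = 78.5 K

78.5 K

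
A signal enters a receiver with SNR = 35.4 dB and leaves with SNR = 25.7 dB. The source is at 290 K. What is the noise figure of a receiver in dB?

9.7 dB

NF (dB) = SNR_in(dB) − SNR_out(dB) when the source is at T₀
NF = 35.4 − 25.7 = 9.7 dB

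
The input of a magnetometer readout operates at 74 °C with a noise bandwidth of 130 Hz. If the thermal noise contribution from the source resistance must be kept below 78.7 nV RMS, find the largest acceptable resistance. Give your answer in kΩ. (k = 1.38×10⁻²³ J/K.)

2.49 kΩ

T = 74 °C + 273.15 = 347.15 K
Johnson–Nyquist: V_n = √(4kTRB) ⇒ R = V_n² / (4kTB)
4kTB = 4 × 1.38×10⁻²³ × 347.15 × 1.30×10² = 2.49×10⁻¹⁸
R = (7.87×10⁻⁸)² / 2.49×10⁻¹⁸ = 2.49×10³ Ω = 2.49 kΩ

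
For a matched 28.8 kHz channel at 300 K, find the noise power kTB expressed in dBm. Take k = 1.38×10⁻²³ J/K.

P_n = kTB = 1.38×10⁻²³ × 300 × 2.88×10⁴ = 1.19×10⁻¹⁶ W
In dBm: 10 log₁₀(1.19×10⁻¹⁶ / 10⁻³) = −129.2 dBm

−129.2 dBm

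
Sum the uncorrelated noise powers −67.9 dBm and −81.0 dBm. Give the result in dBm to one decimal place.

Convert to linear, add, convert back:
P₁ = 1.62×10⁻¹⁰ W, P₂ = 7.94×10⁻¹² W
P_tot = 1.70×10⁻¹⁰ W → 10 log₁₀(P_tot / 10⁻³) = −67.7 dBm

−67.7 dBm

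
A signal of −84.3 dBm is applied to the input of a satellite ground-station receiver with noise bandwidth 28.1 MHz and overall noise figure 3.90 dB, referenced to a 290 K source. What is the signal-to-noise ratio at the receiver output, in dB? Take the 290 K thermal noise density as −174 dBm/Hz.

Noise floor: N = −174 + 10 log₁₀(B) + NF
10 log₁₀(2.81×10⁷) = 74.49 dB
N = −174 + 74.49 + 3.90 = −95.61 dBm
SNR = P_sig − N = −84.3 − (−95.61) = 11.31 dB → 11.3 dB

11.3 dB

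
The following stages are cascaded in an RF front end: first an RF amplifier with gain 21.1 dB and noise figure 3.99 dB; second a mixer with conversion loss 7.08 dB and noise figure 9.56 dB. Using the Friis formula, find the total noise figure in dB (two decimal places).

4.10 dB

Convert to linear (a loss of L dB is a gain of −L dB): F_i = 10^(NF_i/10), G_i = 10^(G_i,dB/10)
  Stage 1: F_1 = 10^(3.99/10) = 2.506, G_1 = 10^(21.1/10) = 128.8
  Stage 2: F_2 = 10^(9.56/10) = 9.036, G_2 = 10^(−7.08/10) = 0.1959
Friis cascade:
  F = 2.506 + (9.036 − 1)/128.8 = 2.568
NF = 10 log₁₀(2.568) = 4.10 dB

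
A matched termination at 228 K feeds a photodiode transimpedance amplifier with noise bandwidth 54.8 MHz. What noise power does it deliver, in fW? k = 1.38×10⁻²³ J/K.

P_n = kTB = 1.38×10⁻²³ × 228 × 5.48×10⁷ = 1.72×10⁻¹³ W = 172 fW

172 fW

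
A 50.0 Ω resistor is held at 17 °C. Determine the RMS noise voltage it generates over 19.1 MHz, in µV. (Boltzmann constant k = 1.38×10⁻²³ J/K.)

3.91 µV

T = 17 °C + 273.15 = 290.15 K
V_n = √(4kTRB)
4kTRB = 4 × 1.38×10⁻²³ × 290.15 × 5.00×10¹ × 1.91×10⁷ = 1.53×10⁻¹¹ V²
V_n = √(1.53×10⁻¹¹) = 3.91×10⁻⁶ V = 3.91 µV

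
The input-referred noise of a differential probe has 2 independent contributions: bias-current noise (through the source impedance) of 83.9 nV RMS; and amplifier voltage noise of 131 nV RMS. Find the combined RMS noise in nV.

Uncorrelated sources add in power (mean-square): V_tot = √(ΣV_i²)
V_tot = √[(8.39×10⁻⁸)² + (1.31×10⁻⁷)²] = 1.56×10⁻⁷ V = 156 nV

156 nV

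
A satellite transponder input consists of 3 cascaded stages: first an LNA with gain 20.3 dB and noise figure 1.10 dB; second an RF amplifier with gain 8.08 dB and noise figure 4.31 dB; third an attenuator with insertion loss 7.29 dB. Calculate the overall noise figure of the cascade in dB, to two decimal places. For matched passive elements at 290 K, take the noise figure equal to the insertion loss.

Convert to linear (a loss of L dB is a gain of −L dB): F_i = 10^(NF_i/10), G_i = 10^(G_i,dB/10)
  Stage 1: F_1 = 10^(1.10/10) = 1.288, G_1 = 10^(20.3/10) = 107.2
  Stage 2: F_2 = 10^(4.31/10) = 2.698, G_2 = 10^(8.08/10) = 6.427
  Stage 3: F_3 = 10^(7.29/10) = 5.358, G_3 = 10^(−7.29/10) = 0.1866
Friis cascade:
  F = 1.288 + (2.698 − 1)/107.2 + (5.358 − 1)/688.7 = 1.310
NF = 10 log₁₀(1.310) = 1.17 dB

1.17 dB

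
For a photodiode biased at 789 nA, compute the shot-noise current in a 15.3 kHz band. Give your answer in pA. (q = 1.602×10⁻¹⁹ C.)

62.2 pA

I_n = √(2qI·B)
2qI·B = 2 × 1.602×10⁻¹⁹ × 7.89×10⁻⁷ × 1.53×10⁴ = 3.87×10⁻²¹ A²
I_n = √(3.87×10⁻²¹) = 6.22×10⁻¹¹ A = 62.2 pA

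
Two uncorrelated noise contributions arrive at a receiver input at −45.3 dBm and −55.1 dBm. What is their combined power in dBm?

Convert to linear, add, convert back:
P₁ = 2.95×10⁻⁸ W, P₂ = 3.09×10⁻⁹ W
P_tot = 3.26×10⁻⁸ W → 10 log₁₀(P_tot / 10⁻³) = −44.9 dBm

−44.9 dBm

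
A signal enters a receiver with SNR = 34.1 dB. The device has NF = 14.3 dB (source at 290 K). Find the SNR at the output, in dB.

By definition F = SNR_in/SNR_out, so in dB: SNR_out = SNR_in − NF
SNR_out = 34.1 − 14.3 = 19.8 dB

19.8 dB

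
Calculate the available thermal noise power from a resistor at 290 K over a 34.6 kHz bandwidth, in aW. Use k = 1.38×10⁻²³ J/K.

138 aW

P_n = kTB = 1.38×10⁻²³ × 290 × 3.46×10⁴ = 1.38×10⁻¹⁶ W = 138 aW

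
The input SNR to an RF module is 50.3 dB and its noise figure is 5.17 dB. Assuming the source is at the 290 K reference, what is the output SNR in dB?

By definition F = SNR_in/SNR_out, so in dB: SNR_out = SNR_in − NF
SNR_out = 50.3 − 5.17 = 45.13 dB

45.13 dB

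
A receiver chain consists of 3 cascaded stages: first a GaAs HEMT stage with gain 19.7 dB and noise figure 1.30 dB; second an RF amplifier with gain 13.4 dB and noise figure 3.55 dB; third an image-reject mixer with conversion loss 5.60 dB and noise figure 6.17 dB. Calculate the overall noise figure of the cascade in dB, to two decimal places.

Convert to linear (a loss of L dB is a gain of −L dB): F_i = 10^(NF_i/10), G_i = 10^(G_i,dB/10)
  Stage 1: F_1 = 10^(1.30/10) = 1.349, G_1 = 10^(19.7/10) = 93.33
  Stage 2: F_2 = 10^(3.55/10) = 2.265, G_2 = 10^(13.4/10) = 21.88
  Stage 3: F_3 = 10^(6.17/10) = 4.140, G_3 = 10^(−5.60/10) = 0.2754
Friis cascade:
  F = 1.349 + (2.265 − 1)/93.33 + (4.140 − 1)/2042 = 1.364
NF = 10 log₁₀(1.364) = 1.35 dB

1.35 dB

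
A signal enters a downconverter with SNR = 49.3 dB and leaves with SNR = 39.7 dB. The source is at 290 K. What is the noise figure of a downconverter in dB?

9.6 dB

NF (dB) = SNR_in(dB) − SNR_out(dB) when the source is at T₀
NF = 49.3 − 39.7 = 9.6 dB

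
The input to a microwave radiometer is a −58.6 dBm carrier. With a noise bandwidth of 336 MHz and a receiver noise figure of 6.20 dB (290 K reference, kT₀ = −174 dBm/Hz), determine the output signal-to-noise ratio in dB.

23.9 dB

Noise floor: N = −174 + 10 log₁₀(B) + NF
10 log₁₀(3.36×10⁸) = 85.26 dB
N = −174 + 85.26 + 6.20 = −82.54 dBm
SNR = P_sig − N = −58.6 − (−82.54) = 23.94 dB → 23.9 dB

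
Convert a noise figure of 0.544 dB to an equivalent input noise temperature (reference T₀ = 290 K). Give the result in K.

38.7 K

F = 10^(0.544/10) = 1.13344
T_e = (F − 1)·T₀ = (1.13344 − 1) × 290 = 38.7 K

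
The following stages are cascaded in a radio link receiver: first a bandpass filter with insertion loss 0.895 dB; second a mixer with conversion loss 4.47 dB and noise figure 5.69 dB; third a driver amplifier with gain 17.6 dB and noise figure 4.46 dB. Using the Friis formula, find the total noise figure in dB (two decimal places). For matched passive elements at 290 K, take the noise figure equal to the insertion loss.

10.30 dB

Convert to linear (a loss of L dB is a gain of −L dB): F_i = 10^(NF_i/10), G_i = 10^(G_i,dB/10)
  Stage 1: F_1 = 10^(0.895/10) = 1.229, G_1 = 10^(−0.895/10) = 0.8138
  Stage 2: F_2 = 10^(5.69/10) = 3.707, G_2 = 10^(−4.47/10) = 0.3573
  Stage 3: F_3 = 10^(4.46/10) = 2.793, G_3 = 10^(17.6/10) = 57.54
Friis cascade:
  F = 1.229 + (3.707 − 1)/0.8138 + (2.793 − 1)/0.2907 = 10.72
NF = 10 log₁₀(10.72) = 10.30 dB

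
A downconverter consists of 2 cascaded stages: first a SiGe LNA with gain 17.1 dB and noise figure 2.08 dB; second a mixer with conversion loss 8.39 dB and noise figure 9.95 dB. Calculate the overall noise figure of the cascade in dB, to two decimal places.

Convert to linear (a loss of L dB is a gain of −L dB): F_i = 10^(NF_i/10), G_i = 10^(G_i,dB/10)
  Stage 1: F_1 = 10^(2.08/10) = 1.614, G_1 = 10^(17.1/10) = 51.29
  Stage 2: F_2 = 10^(9.95/10) = 9.886, G_2 = 10^(−8.39/10) = 0.1449
Friis cascade:
  F = 1.614 + (9.886 − 1)/51.29 = 1.788
NF = 10 log₁₀(1.788) = 2.52 dB

2.52 dB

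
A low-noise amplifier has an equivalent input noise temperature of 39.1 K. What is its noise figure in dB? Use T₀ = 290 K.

0.549 dB

F = 1 + T_e/T₀ = 1 + 39.1/290 = 1.13483
NF = 10 log₁₀(1.13483) = 0.549 dB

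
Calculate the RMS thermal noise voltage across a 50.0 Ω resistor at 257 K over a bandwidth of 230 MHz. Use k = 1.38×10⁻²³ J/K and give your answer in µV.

V_n = √(4kTRB)
4kTRB = 4 × 1.38×10⁻²³ × 257 × 5.00×10¹ × 2.30×10⁸ = 1.63×10⁻¹⁰ V²
V_n = √(1.63×10⁻¹⁰) = 1.28×10⁻⁵ V = 12.8 µV

12.8 µV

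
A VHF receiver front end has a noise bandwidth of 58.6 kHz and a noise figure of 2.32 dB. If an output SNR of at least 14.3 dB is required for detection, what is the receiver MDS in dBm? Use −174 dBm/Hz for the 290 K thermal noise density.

−109.7 dBm

Sensitivity = −174 + 10 log₁₀(B) + NF + SNR_min
= −174 + 47.68 + 2.32 + 14.3
= −109.70 dBm → −109.7 dBm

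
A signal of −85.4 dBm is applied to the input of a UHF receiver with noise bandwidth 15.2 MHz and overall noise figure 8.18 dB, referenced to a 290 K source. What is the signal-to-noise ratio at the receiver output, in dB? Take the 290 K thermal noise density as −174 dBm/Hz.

8.6 dB

Noise floor: N = −174 + 10 log₁₀(B) + NF
10 log₁₀(1.52×10⁷) = 71.82 dB
N = −174 + 71.82 + 8.18 = −94.00 dBm
SNR = P_sig − N = −85.4 − (−94.00) = 8.60 dB → 8.6 dB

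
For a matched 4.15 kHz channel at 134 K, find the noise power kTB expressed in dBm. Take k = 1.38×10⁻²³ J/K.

−141.1 dBm

P_n = kTB = 1.38×10⁻²³ × 134 × 4.15×10³ = 7.67×10⁻¹⁸ W
In dBm: 10 log₁₀(7.67×10⁻¹⁸ / 10⁻³) = −141.1 dBm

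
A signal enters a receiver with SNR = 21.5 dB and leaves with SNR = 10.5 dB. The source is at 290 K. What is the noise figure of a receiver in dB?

11.0 dB

NF (dB) = SNR_in(dB) − SNR_out(dB) when the source is at T₀
NF = 21.5 − 10.5 = 11.0 dB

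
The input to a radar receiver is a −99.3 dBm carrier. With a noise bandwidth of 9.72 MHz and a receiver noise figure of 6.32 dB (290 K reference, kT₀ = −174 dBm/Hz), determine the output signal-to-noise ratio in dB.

−1.5 dB

Noise floor: N = −174 + 10 log₁₀(B) + NF
10 log₁₀(9.72×10⁶) = 69.88 dB
N = −174 + 69.88 + 6.32 = −97.80 dBm
SNR = P_sig − N = −99.3 − (−97.80) = −1.50 dB → −1.5 dB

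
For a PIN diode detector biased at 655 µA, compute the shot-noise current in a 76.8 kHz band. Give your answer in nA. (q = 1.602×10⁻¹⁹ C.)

4.01 nA

I_n = √(2qI·B)
2qI·B = 2 × 1.602×10⁻¹⁹ × 6.55×10⁻⁴ × 7.68×10⁴ = 1.61×10⁻¹⁷ A²
I_n = √(1.61×10⁻¹⁷) = 4.01×10⁻⁹ A = 4.01 nA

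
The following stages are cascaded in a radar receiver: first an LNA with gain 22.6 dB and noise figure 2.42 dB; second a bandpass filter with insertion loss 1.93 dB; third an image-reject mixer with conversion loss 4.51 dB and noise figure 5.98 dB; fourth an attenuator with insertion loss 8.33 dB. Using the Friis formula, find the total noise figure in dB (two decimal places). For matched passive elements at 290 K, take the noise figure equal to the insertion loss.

Convert to linear (a loss of L dB is a gain of −L dB): F_i = 10^(NF_i/10), G_i = 10^(G_i,dB/10)
  Stage 1: F_1 = 10^(2.42/10) = 1.746, G_1 = 10^(22.6/10) = 182.0
  Stage 2: F_2 = 10^(1.93/10) = 1.560, G_2 = 10^(−1.93/10) = 0.6412
  Stage 3: F_3 = 10^(5.98/10) = 3.963, G_3 = 10^(−4.51/10) = 0.3540
  Stage 4: F_4 = 10^(8.33/10) = 6.808, G_4 = 10^(−8.33/10) = 0.1469
Friis cascade:
  F = 1.746 + (1.560 − 1)/182.0 + (3.963 − 1)/116.7 + (6.808 − 1)/41.30 = 1.915
NF = 10 log₁₀(1.915) = 2.82 dB

2.82 dB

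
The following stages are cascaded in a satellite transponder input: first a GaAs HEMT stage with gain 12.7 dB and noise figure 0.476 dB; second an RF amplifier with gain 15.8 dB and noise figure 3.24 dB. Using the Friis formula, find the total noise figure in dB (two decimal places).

Convert to linear (a loss of L dB is a gain of −L dB): F_i = 10^(NF_i/10), G_i = 10^(G_i,dB/10)
  Stage 1: F_1 = 10^(0.476/10) = 1.116, G_1 = 10^(12.7/10) = 18.62
  Stage 2: F_2 = 10^(3.24/10) = 2.109, G_2 = 10^(15.8/10) = 38.02
Friis cascade:
  F = 1.116 + (2.109 − 1)/18.62 = 1.175
NF = 10 log₁₀(1.175) = 0.70 dB

0.70 dB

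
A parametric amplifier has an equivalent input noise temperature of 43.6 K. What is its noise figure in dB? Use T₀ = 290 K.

0.608 dB

F = 1 + T_e/T₀ = 1 + 43.6/290 = 1.15034
NF = 10 log₁₀(1.15034) = 0.608 dB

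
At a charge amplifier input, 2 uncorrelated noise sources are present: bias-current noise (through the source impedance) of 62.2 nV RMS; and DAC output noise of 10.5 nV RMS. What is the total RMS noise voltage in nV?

63.1 nV

Uncorrelated sources add in power (mean-square): V_tot = √(ΣV_i²)
V_tot = √[(6.22×10⁻⁸)² + (1.05×10⁻⁸)²] = 6.31×10⁻⁸ V = 63.1 nV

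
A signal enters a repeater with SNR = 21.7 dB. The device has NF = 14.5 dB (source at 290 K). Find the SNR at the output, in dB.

7.2 dB

By definition F = SNR_in/SNR_out, so in dB: SNR_out = SNR_in − NF
SNR_out = 21.7 − 14.5 = 7.2 dB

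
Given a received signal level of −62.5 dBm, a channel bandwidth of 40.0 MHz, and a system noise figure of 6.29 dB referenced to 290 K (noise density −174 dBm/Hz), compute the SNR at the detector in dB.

Noise floor: N = −174 + 10 log₁₀(B) + NF
10 log₁₀(4.00×10⁷) = 76.02 dB
N = −174 + 76.02 + 6.29 = −91.69 dBm
SNR = P_sig − N = −62.5 − (−91.69) = 29.19 dB → 29.2 dB

29.2 dB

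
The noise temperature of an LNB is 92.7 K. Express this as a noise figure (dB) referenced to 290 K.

1.20 dB

F = 1 + T_e/T₀ = 1 + 92.7/290 = 1.31966
NF = 10 log₁₀(1.31966) = 1.20 dB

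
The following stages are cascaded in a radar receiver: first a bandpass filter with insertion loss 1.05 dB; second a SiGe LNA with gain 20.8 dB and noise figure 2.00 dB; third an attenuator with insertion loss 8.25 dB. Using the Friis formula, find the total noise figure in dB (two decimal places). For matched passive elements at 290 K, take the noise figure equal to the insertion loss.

Convert to linear (a loss of L dB is a gain of −L dB): F_i = 10^(NF_i/10), G_i = 10^(G_i,dB/10)
  Stage 1: F_1 = 10^(1.05/10) = 1.274, G_1 = 10^(−1.05/10) = 0.7852
  Stage 2: F_2 = 10^(2.00/10) = 1.585, G_2 = 10^(20.8/10) = 120.2
  Stage 3: F_3 = 10^(8.25/10) = 6.683, G_3 = 10^(−8.25/10) = 0.1496
Friis cascade:
  F = 1.274 + (1.585 − 1)/0.7852 + (6.683 − 1)/94.41 = 2.079
NF = 10 log₁₀(2.079) = 3.18 dB

3.18 dB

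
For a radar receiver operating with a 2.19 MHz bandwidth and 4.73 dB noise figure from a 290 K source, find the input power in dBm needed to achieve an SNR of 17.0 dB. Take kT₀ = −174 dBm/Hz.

Sensitivity = −174 + 10 log₁₀(B) + NF + SNR_min
= −174 + 63.4 + 4.73 + 17.0
= −88.87 dBm → −88.9 dBm

−88.9 dBm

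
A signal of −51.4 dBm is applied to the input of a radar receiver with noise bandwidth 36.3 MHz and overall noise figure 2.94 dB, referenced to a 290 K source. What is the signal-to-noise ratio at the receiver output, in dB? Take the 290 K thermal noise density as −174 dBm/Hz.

Noise floor: N = −174 + 10 log₁₀(B) + NF
10 log₁₀(3.63×10⁷) = 75.6 dB
N = −174 + 75.6 + 2.94 = −95.46 dBm
SNR = P_sig − N = −51.4 − (−95.46) = 44.06 dB → 44.1 dB

44.1 dB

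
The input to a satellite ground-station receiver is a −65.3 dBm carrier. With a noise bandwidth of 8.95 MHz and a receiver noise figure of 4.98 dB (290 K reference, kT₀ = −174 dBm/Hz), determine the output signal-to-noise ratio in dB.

Noise floor: N = −174 + 10 log₁₀(B) + NF
10 log₁₀(8.95×10⁶) = 69.52 dB
N = −174 + 69.52 + 4.98 = −99.50 dBm
SNR = P_sig − N = −65.3 − (−99.50) = 34.20 dB → 34.2 dB

34.2 dB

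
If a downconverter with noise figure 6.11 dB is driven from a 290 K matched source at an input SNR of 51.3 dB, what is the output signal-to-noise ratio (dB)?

By definition F = SNR_in/SNR_out, so in dB: SNR_out = SNR_in − NF
SNR_out = 51.3 − 6.11 = 45.19 dB

45.19 dB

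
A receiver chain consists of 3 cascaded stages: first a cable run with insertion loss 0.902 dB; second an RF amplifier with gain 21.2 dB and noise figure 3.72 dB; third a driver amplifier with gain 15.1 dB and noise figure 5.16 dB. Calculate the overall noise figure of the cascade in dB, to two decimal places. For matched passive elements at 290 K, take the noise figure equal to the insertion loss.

4.65 dB

Convert to linear (a loss of L dB is a gain of −L dB): F_i = 10^(NF_i/10), G_i = 10^(G_i,dB/10)
  Stage 1: F_1 = 10^(0.902/10) = 1.231, G_1 = 10^(−0.902/10) = 0.8125
  Stage 2: F_2 = 10^(3.72/10) = 2.355, G_2 = 10^(21.2/10) = 131.8
  Stage 3: F_3 = 10^(5.16/10) = 3.281, G_3 = 10^(15.1/10) = 32.36
Friis cascade:
  F = 1.231 + (2.355 − 1)/0.8125 + (3.281 − 1)/107.1 = 2.920
NF = 10 log₁₀(2.920) = 4.65 dB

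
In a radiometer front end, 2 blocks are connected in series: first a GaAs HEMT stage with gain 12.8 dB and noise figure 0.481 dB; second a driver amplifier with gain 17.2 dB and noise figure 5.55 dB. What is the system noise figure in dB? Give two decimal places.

Convert to linear (a loss of L dB is a gain of −L dB): F_i = 10^(NF_i/10), G_i = 10^(G_i,dB/10)
  Stage 1: F_1 = 10^(0.481/10) = 1.117, G_1 = 10^(12.8/10) = 19.05
  Stage 2: F_2 = 10^(5.55/10) = 3.589, G_2 = 10^(17.2/10) = 52.48
Friis cascade:
  F = 1.117 + (3.589 − 1)/19.05 = 1.253
NF = 10 log₁₀(1.253) = 0.98 dB

0.98 dB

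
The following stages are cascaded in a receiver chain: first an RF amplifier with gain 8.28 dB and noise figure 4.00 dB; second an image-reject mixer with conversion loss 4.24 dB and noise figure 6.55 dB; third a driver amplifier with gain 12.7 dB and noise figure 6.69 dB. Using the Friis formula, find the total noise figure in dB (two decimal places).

Convert to linear (a loss of L dB is a gain of −L dB): F_i = 10^(NF_i/10), G_i = 10^(G_i,dB/10)
  Stage 1: F_1 = 10^(4.00/10) = 2.512, G_1 = 10^(8.28/10) = 6.730
  Stage 2: F_2 = 10^(6.55/10) = 4.519, G_2 = 10^(−4.24/10) = 0.3767
  Stage 3: F_3 = 10^(6.69/10) = 4.667, G_3 = 10^(12.7/10) = 18.62
Friis cascade:
  F = 2.512 + (4.519 − 1)/6.730 + (4.667 − 1)/2.535 = 4.481
NF = 10 log₁₀(4.481) = 6.51 dB

6.51 dB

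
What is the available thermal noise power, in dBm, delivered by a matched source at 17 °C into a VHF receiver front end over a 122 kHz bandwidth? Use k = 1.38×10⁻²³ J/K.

T = 17 °C + 273.15 = 290.15 K
P_n = kTB = 1.38×10⁻²³ × 290.15 × 1.22×10⁵ = 4.88×10⁻¹⁶ W
In dBm: 10 log₁₀(4.88×10⁻¹⁶ / 10⁻³) = −123.1 dBm

−123.1 dBm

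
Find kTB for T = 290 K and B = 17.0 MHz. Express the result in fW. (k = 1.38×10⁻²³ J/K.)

68.0 fW

P_n = kTB = 1.38×10⁻²³ × 290 × 1.70×10⁷ = 6.80×10⁻¹⁴ W = 68.0 fW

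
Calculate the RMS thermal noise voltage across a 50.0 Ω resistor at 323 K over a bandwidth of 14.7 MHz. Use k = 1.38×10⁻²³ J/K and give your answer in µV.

V_n = √(4kTRB)
4kTRB = 4 × 1.38×10⁻²³ × 323 × 5.00×10¹ × 1.47×10⁷ = 1.31×10⁻¹¹ V²
V_n = √(1.31×10⁻¹¹) = 3.62×10⁻⁶ V = 3.62 µV

3.62 µV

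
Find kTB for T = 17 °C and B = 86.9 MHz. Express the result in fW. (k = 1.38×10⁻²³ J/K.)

348 fW

T = 17 °C + 273.15 = 290.15 K
P_n = kTB = 1.38×10⁻²³ × 290.15 × 8.69×10⁷ = 3.48×10⁻¹³ W = 348 fW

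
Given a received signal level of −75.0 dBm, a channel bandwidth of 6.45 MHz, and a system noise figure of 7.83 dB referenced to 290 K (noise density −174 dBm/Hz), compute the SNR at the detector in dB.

23.1 dB

Noise floor: N = −174 + 10 log₁₀(B) + NF
10 log₁₀(6.45×10⁶) = 68.1 dB
N = −174 + 68.1 + 7.83 = −98.07 dBm
SNR = P_sig − N = −75.0 − (−98.07) = 23.07 dB → 23.1 dB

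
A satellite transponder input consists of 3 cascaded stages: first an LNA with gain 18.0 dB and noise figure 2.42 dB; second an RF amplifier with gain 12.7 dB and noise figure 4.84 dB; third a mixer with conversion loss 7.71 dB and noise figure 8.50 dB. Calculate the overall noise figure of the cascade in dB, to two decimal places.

2.51 dB

Convert to linear (a loss of L dB is a gain of −L dB): F_i = 10^(NF_i/10), G_i = 10^(G_i,dB/10)
  Stage 1: F_1 = 10^(2.42/10) = 1.746, G_1 = 10^(18.0/10) = 63.10
  Stage 2: F_2 = 10^(4.84/10) = 3.048, G_2 = 10^(12.7/10) = 18.62
  Stage 3: F_3 = 10^(8.50/10) = 7.079, G_3 = 10^(−7.71/10) = 0.1694
Friis cascade:
  F = 1.746 + (3.048 − 1)/63.10 + (7.079 − 1)/1175 = 1.783
NF = 10 log₁₀(1.783) = 2.51 dB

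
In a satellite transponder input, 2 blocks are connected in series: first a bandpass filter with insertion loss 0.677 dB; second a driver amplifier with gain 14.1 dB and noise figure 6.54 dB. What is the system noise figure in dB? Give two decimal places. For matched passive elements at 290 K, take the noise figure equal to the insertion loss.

Convert to linear (a loss of L dB is a gain of −L dB): F_i = 10^(NF_i/10), G_i = 10^(G_i,dB/10)
  Stage 1: F_1 = 10^(0.677/10) = 1.169, G_1 = 10^(−0.677/10) = 0.8557
  Stage 2: F_2 = 10^(6.54/10) = 4.508, G_2 = 10^(14.1/10) = 25.70
Friis cascade:
  F = 1.169 + (4.508 − 1)/0.8557 = 5.269
NF = 10 log₁₀(5.269) = 7.22 dB

7.22 dB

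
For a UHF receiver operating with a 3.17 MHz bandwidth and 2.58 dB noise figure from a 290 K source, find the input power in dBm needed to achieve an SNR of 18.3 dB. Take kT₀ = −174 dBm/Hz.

−88.1 dBm

Sensitivity = −174 + 10 log₁₀(B) + NF + SNR_min
= −174 + 65.01 + 2.58 + 18.3
= −88.11 dBm → −88.1 dBm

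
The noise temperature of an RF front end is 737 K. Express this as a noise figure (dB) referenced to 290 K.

F = 1 + T_e/T₀ = 1 + 737/290 = 3.54138
NF = 10 log₁₀(3.54138) = 5.49 dB

5.49 dB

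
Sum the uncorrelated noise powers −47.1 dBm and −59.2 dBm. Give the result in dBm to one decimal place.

−46.8 dBm

Convert to linear, add, convert back:
P₁ = 1.95×10⁻⁸ W, P₂ = 1.20×10⁻⁹ W
P_tot = 2.07×10⁻⁸ W → 10 log₁₀(P_tot / 10⁻³) = −46.8 dBm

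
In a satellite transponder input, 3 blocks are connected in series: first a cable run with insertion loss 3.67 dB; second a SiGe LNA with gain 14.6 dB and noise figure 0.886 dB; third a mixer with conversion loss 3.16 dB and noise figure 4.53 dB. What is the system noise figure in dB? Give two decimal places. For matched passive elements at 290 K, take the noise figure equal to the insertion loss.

4.78 dB

Convert to linear (a loss of L dB is a gain of −L dB): F_i = 10^(NF_i/10), G_i = 10^(G_i,dB/10)
  Stage 1: F_1 = 10^(3.67/10) = 2.328, G_1 = 10^(−3.67/10) = 0.4295
  Stage 2: F_2 = 10^(0.886/10) = 1.226, G_2 = 10^(14.6/10) = 28.84
  Stage 3: F_3 = 10^(4.53/10) = 2.838, G_3 = 10^(−3.16/10) = 0.4831
Friis cascade:
  F = 2.328 + (1.226 − 1)/0.4295 + (2.838 − 1)/12.39 = 3.003
NF = 10 log₁₀(3.003) = 4.78 dB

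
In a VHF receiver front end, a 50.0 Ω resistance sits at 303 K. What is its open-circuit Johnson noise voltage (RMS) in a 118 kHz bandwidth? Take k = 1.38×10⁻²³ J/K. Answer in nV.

314 nV

V_n = √(4kTRB)
4kTRB = 4 × 1.38×10⁻²³ × 303 × 5.00×10¹ × 1.18×10⁵ = 9.87×10⁻¹⁴ V²
V_n = √(9.87×10⁻¹⁴) = 3.14×10⁻⁷ V = 314 nV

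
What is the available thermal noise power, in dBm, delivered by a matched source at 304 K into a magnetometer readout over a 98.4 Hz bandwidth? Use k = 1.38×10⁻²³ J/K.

P_n = kTB = 1.38×10⁻²³ × 304 × 9.84×10¹ = 4.13×10⁻¹⁹ W
In dBm: 10 log₁₀(4.13×10⁻¹⁹ / 10⁻³) = −153.8 dBm

−153.8 dBm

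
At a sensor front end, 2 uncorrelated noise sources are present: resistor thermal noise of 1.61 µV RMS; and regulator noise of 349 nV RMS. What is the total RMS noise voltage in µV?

1.65 µV

Uncorrelated sources add in power (mean-square): V_tot = √(ΣV_i²)
V_tot = √[(1.61×10⁻⁶)² + (3.49×10⁻⁷)²] = 1.65×10⁻⁶ V = 1.65 µV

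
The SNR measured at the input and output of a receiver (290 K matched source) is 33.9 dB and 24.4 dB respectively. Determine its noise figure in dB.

9.5 dB

NF (dB) = SNR_in(dB) − SNR_out(dB) when the source is at T₀
NF = 33.9 − 24.4 = 9.5 dB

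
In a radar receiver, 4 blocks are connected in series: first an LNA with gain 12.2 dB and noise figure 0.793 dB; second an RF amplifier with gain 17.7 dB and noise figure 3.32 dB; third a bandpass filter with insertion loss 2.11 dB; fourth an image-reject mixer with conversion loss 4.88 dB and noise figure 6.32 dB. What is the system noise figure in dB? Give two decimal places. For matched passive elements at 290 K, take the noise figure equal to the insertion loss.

Convert to linear (a loss of L dB is a gain of −L dB): F_i = 10^(NF_i/10), G_i = 10^(G_i,dB/10)
  Stage 1: F_1 = 10^(0.793/10) = 1.200, G_1 = 10^(12.2/10) = 16.60
  Stage 2: F_2 = 10^(3.32/10) = 2.148, G_2 = 10^(17.7/10) = 58.88
  Stage 3: F_3 = 10^(2.11/10) = 1.626, G_3 = 10^(−2.11/10) = 0.6152
  Stage 4: F_4 = 10^(6.32/10) = 4.285, G_4 = 10^(−4.88/10) = 0.3251
Friis cascade:
  F = 1.200 + (2.148 − 1)/16.60 + (1.626 − 1)/977.2 + (4.285 − 1)/601.2 = 1.276
NF = 10 log₁₀(1.276) = 1.06 dB

1.06 dB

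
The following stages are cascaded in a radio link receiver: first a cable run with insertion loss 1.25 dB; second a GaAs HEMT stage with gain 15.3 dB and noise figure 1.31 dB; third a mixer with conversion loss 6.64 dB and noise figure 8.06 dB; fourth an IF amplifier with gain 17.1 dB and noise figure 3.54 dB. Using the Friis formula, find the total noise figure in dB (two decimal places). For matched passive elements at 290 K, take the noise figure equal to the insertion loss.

Convert to linear (a loss of L dB is a gain of −L dB): F_i = 10^(NF_i/10), G_i = 10^(G_i,dB/10)
  Stage 1: F_1 = 10^(1.25/10) = 1.334, G_1 = 10^(−1.25/10) = 0.7499
  Stage 2: F_2 = 10^(1.31/10) = 1.352, G_2 = 10^(15.3/10) = 33.88
  Stage 3: F_3 = 10^(8.06/10) = 6.397, G_3 = 10^(−6.64/10) = 0.2168
  Stage 4: F_4 = 10^(3.54/10) = 2.259, G_4 = 10^(17.1/10) = 51.29
Friis cascade:
  F = 1.334 + (1.352 − 1)/0.7499 + (6.397 − 1)/25.41 + (2.259 − 1)/5.508 = 2.244
NF = 10 log₁₀(2.244) = 3.51 dB

3.51 dB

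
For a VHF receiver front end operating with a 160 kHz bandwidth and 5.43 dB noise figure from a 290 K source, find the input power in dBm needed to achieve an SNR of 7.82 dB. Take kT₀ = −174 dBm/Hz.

Sensitivity = −174 + 10 log₁₀(B) + NF + SNR_min
= −174 + 52.04 + 5.43 + 7.82
= −108.71 dBm → −108.7 dBm

−108.7 dBm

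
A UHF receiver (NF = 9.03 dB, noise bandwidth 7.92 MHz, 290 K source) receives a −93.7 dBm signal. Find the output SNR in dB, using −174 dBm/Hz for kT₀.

Noise floor: N = −174 + 10 log₁₀(B) + NF
10 log₁₀(7.92×10⁶) = 68.99 dB
N = −174 + 68.99 + 9.03 = −95.98 dBm
SNR = P_sig − N = −93.7 − (−95.98) = 2.28 dB → 2.3 dB

2.3 dB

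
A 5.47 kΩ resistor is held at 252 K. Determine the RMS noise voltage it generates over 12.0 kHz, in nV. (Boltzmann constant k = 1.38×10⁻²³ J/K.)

956 nV

V_n = √(4kTRB)
4kTRB = 4 × 1.38×10⁻²³ × 252 × 5.47×10³ × 1.20×10⁴ = 9.13×10⁻¹³ V²
V_n = √(9.13×10⁻¹³) = 9.56×10⁻⁷ V = 956 nV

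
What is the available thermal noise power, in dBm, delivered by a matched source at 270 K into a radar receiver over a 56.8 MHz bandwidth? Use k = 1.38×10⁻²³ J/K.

−96.7 dBm

P_n = kTB = 1.38×10⁻²³ × 270 × 5.68×10⁷ = 2.12×10⁻¹³ W
In dBm: 10 log₁₀(2.12×10⁻¹³ / 10⁻³) = −96.7 dBm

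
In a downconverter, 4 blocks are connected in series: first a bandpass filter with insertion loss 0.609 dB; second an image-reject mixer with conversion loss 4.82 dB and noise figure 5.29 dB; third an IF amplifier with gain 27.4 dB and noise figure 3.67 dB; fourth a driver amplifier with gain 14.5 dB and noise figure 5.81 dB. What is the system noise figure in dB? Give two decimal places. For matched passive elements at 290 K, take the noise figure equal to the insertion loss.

9.32 dB

Convert to linear (a loss of L dB is a gain of −L dB): F_i = 10^(NF_i/10), G_i = 10^(G_i,dB/10)
  Stage 1: F_1 = 10^(0.609/10) = 1.151, G_1 = 10^(−0.609/10) = 0.8692
  Stage 2: F_2 = 10^(5.29/10) = 3.381, G_2 = 10^(−4.82/10) = 0.3296
  Stage 3: F_3 = 10^(3.67/10) = 2.328, G_3 = 10^(27.4/10) = 549.5
  Stage 4: F_4 = 10^(5.81/10) = 3.811, G_4 = 10^(14.5/10) = 28.18
Friis cascade:
  F = 1.151 + (3.381 − 1)/0.8692 + (2.328 − 1)/0.2865 + (3.811 − 1)/157.4 = 8.543
NF = 10 log₁₀(8.543) = 9.32 dB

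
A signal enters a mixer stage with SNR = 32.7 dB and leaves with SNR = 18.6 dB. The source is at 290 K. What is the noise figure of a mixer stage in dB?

14.1 dB

NF (dB) = SNR_in(dB) − SNR_out(dB) when the source is at T₀
NF = 32.7 − 18.6 = 14.1 dB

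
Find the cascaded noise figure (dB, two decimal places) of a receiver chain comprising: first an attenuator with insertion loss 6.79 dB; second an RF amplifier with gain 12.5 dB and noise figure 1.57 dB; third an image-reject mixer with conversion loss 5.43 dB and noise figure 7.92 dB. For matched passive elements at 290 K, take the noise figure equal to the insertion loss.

Convert to linear (a loss of L dB is a gain of −L dB): F_i = 10^(NF_i/10), G_i = 10^(G_i,dB/10)
  Stage 1: F_1 = 10^(6.79/10) = 4.775, G_1 = 10^(−6.79/10) = 0.2094
  Stage 2: F_2 = 10^(1.57/10) = 1.435, G_2 = 10^(12.5/10) = 17.78
  Stage 3: F_3 = 10^(7.92/10) = 6.194, G_3 = 10^(−5.43/10) = 0.2864
Friis cascade:
  F = 4.775 + (1.435 − 1)/0.2094 + (6.194 − 1)/3.724 = 8.250
NF = 10 log₁₀(8.250) = 9.16 dB

9.16 dB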